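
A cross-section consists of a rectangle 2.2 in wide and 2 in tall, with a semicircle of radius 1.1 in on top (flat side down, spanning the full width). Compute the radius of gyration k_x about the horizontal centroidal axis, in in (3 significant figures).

Split into non-overlapping primitives; take the origin at the lower-left of the bounding box.
Rectangular body: 2.2 × 2, A = 4.4 in², y = 1 in, Ī = 1.4667 in⁴.
Semicircular cap: semicircle r = 1.1, A = 1.9007 in², y = 2.4669 in, Ī = 0.1607 in⁴.
Centroid: ȳ = ΣA·y / ΣA = 1.4425 in.
Transfer each piece to the horizontal centroidal axis using Ī + A·d² with d = y − 1.4425:
  rectangular body: d = -0.44249 in → contributes +2.3282 in⁴
  semicircular cap: d = 1.0244 in → contributes +2.1551 in⁴
Total I = 4.4833 in⁴.
Radius of gyration: k = √(I/A) = √(4.4833 / 6.3007) = 0.84354 in.

k_x ≈ 0.844 in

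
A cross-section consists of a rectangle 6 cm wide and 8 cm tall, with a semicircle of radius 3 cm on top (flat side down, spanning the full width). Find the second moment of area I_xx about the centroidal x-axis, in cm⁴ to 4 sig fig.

Split into non-overlapping primitives; take the origin at the lower-left of the bounding box.
Rectangular body: 6 × 8, A = 48 cm², y = 4 cm, Ī = 256 cm⁴.
Semicircular cap: semicircle r = 3, A = 14.1372 cm², y = 9.27324 cm, Ī = 8.89031 cm⁴.
Centroid: ȳ = ΣA·y / ΣA = 5.19974 cm.
Transfer each piece to the centroidal x-axis using Ī + A·d² with d = y − 5.19974:
  rectangular body: d = -1.19974 cm → contributes +325.09 cm⁴
  semicircular cap: d = 4.0735 cm → contributes +243.474 cm⁴
Total I = 568.564 cm⁴.

I_xx ≈ 568.6 cm⁴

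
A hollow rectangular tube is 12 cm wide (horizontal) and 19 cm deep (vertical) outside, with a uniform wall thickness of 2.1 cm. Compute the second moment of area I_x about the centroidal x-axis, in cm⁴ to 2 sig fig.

I_x ≈ 4800 cm⁴

Split into non-overlapping primitives; take the origin at the lower-left of the bounding box.
Outer rectangle: 12 × 19, A = 228 cm², y = 9.5 cm, Ī = 6 859 cm⁴.
Inner void (subtracted): 7.8 × 14.8, A = 115.4 cm², y = 9.5 cm, Ī = 2 107 cm⁴.
By symmetry the centroid is at mid-height, ȳ = 9.5 cm.
All pieces are centred on the centroidal x-axis, so I = ΣĪ (holes subtracted) = 4 752 cm⁴.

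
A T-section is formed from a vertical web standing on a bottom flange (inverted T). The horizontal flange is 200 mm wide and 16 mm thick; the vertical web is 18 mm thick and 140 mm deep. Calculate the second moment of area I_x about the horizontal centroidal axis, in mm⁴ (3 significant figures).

I_x ≈ 1.28 × 10⁷ mm⁴

Break the section into simple shapes (no overlaps), measuring from the bottom-left corner of the bounding box.
Flange: 200 × 16, A = 3 200 mm², y = 8 mm, Ī = 68 267 mm⁴.
Web: 18 × 140, A = 2 520 mm², y = 86 mm, Ī = 4 116 000 mm⁴.
Centroid: ȳ = ΣA·y / ΣA = 42.364 mm.
Transfer each piece to the horizontal centroidal axis using Ī + A·d² with d = y − 42.364:
  flange: d = -34.364 mm → contributes +3 847 017 mm⁴
  web: d = 43.636 mm → contributes +8 914 413 mm⁴
Total I = 12 761 430 mm⁴.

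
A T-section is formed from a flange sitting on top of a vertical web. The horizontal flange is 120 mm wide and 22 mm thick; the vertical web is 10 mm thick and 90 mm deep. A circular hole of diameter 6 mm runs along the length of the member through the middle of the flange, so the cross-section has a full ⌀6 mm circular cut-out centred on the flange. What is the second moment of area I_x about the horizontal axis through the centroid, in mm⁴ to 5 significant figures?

Decompose the section into non-overlapping parts with the origin at the bottom-left of its bounding rectangle.
Flange: 120 × 22, A = 2 640 mm², y = 101 mm, Ī = 106 480 mm⁴.
Web: 10 × 90, A = 900 mm², y = 45 mm, Ī = 607 500 mm⁴.
Hole (subtracted): ⌀6, A = 28.27433 mm², y = 101 mm, Ī = 63.61725 mm⁴.
Centroid: ȳ = ΣA·y / ΣA = 86.64808 mm.
Transfer each piece to the horizontal axis through the centroid using Ī + A·d² with d = y − 86.64808:
  flange: d = 14.35192 mm → contributes +650260.8 mm⁴
  web: d = -41.64808 mm → contributes +2 168 606 mm⁴
  hole: d = 14.35192 mm → contributes −5887.496 mm⁴
Total I = 2 812 980 mm⁴.

I_x ≈ 2.8130 × 10⁶ mm⁴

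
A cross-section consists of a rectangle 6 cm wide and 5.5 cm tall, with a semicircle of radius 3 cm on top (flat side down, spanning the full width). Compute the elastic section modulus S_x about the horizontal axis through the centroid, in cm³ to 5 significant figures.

Split into non-overlapping primitives; take the origin at the lower-left of the bounding box.
Rectangular body: 6 × 5.5, A = 33 cm², y = 2.75 cm, Ī = 83.1875 cm⁴.
Semicircular cap: semicircle r = 3, A = 14.13717 cm², y = 6.77324 cm, Ī = 8.890314 cm⁴.
Centroid: ȳ = ΣA·y / ΣA = 3.956632 cm.
Transfer each piece to the horizontal axis through the centroid using Ī + A·d² with d = y − 3.956632:
  rectangular body: d = -1.206632 cm → contributes +131.2342 cm⁴
  semicircular cap: d = 2.816608 cm → contributes +121.0444 cm⁴
Total I = 252.2786 cm⁴.
Extreme fibre distance c = 4.543368 cm; S = I/c = 55.52678 cm³.

S_x ≈ 55.527 cm³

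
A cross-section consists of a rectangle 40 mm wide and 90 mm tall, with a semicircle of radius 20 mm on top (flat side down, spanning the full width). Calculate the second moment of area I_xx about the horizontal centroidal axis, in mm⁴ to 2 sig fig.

I_xx ≈ 4.0 × 10⁶ mm⁴

Split into non-overlapping primitives; take the origin at the lower-left of the bounding box.
Rectangular body: 40 × 90, A = 3 600 mm², y = 45 mm, Ī = 2 430 000 mm⁴.
Semicircular cap: semicircle r = 20, A = 628.3 mm², y = 98.49 mm, Ī = 17 561 mm⁴.
Centroid: ȳ = ΣA·y / ΣA = 52.95 mm.
Transfer each piece to the horizontal centroidal axis using Ī + A·d² with d = y − 52.95:
  rectangular body: d = -7.948 mm → contributes +2 657 428 mm⁴
  semicircular cap: d = 45.54 mm → contributes +1 320 627 mm⁴
Total I = 3 978 055 mm⁴.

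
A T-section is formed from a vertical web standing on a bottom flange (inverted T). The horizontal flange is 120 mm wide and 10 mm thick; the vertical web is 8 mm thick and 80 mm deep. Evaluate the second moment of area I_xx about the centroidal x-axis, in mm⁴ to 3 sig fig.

Treat the section as a set of non-overlapping primitives; coordinates are from the bounding-box lower-left.
Flange: 120 × 10, A = 1 200 mm², y = 5 mm, Ī = 10 000 mm⁴.
Web: 8 × 80, A = 640 mm², y = 50 mm, Ī = 341 333 mm⁴.
Centroid: ȳ = ΣA·y / ΣA = 20.652 mm.
Transfer each piece to the centroidal x-axis using Ī + A·d² with d = y − 20.652:
  flange: d = -15.652 mm → contributes +303 989 mm⁴
  web: d = 29.348 mm → contributes +892 562 mm⁴
Total I = 1 196 551 mm⁴.

I_xx ≈ 1.20 × 10⁶ mm⁴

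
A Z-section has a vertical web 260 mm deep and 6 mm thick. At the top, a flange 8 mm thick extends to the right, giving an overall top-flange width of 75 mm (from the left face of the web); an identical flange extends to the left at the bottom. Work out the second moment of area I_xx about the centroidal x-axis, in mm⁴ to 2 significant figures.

Decompose the section into non-overlapping parts with the origin at the bottom-left of its bounding rectangle.
Web: 6 × 260, A = 1 560 mm², y = 130 mm, Ī = 8 788 000 mm⁴.
Top flange (beyond web): 69 × 8, A = 552 mm², y = 256 mm, Ī = 2 944 mm⁴.
Bottom flange (beyond web): 69 × 8, A = 552 mm², y = 4 mm, Ī = 2 944 mm⁴.
Centroid: ȳ = ΣA·y / ΣA = 130 mm.
Transfer each piece to the centroidal x-axis using Ī + A·d² with d = y − 130:
  web: d = 0 mm → contributes +8 788 000 mm⁴
  top flange (beyond web): d = 126 mm → contributes +8 766 496 mm⁴
  bottom flange (beyond web): d = -126 mm → contributes +8 766 496 mm⁴
Total I = 26 320 992 mm⁴.

I_xx ≈ 2.6 × 10⁷ mm⁴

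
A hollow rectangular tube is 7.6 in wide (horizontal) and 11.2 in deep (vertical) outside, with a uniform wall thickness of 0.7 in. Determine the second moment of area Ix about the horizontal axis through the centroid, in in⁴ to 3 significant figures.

Ix ≈ 404 in⁴

Decompose the section into non-overlapping parts with the origin at the bottom-left of its bounding rectangle.
Outer rectangle: 7.6 × 11.2, A = 85.12 in², y = 5.6 in, Ī = 889.79 in⁴.
Inner void (subtracted): 6.2 × 9.8, A = 60.76 in², y = 5.6 in, Ī = 486.28 in⁴.
By symmetry the centroid is at mid-height, ȳ = 5.6 in.
All pieces are centred on the horizontal axis through the centroid, so I = ΣĪ (holes subtracted) = 403.51 in⁴.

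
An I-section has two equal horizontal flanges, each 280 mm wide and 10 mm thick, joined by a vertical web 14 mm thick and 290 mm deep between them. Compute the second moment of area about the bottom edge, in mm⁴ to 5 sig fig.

Decompose the section into non-overlapping parts with the origin at the bottom-left of its bounding rectangle.
Bottom flange: 280 × 10, A = 2 800 mm², y = 5 mm, Ī = 23333.33 mm⁴.
Web: 14 × 290, A = 4 060 mm², y = 155 mm, Ī = 28 453 833 mm⁴.
Top flange: 280 × 10, A = 2 800 mm², y = 305 mm, Ī = 23333.33 mm⁴.
Transfer each piece to the base of the section using Ī + A·d² with d = y − 0:
  bottom flange: d = 5 mm → contributes +93333.33 mm⁴
  web: d = 155 mm → contributes +125 995 333 mm⁴
  top flange: d = 305 mm → contributes +260 493 333 mm⁴
Total I = 386 582 000 mm⁴.

I_base ≈ 3.8658 × 10⁸ mm⁴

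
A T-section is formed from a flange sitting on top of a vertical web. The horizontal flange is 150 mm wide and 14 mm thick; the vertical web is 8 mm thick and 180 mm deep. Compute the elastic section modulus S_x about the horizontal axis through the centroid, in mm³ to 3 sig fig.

Break the section into simple shapes (no overlaps), measuring from the bottom-left corner of the bounding box.
Flange: 150 × 14, A = 2 100 mm², y = 187 mm, Ī = 34 300 mm⁴.
Web: 8 × 180, A = 1 440 mm², y = 90 mm, Ī = 3 888 000 mm⁴.
Centroid: ȳ = ΣA·y / ΣA = 147.54 mm.
Transfer each piece to the horizontal axis through the centroid using Ī + A·d² with d = y − 147.54:
  flange: d = 39.458 mm → contributes +3 303 799 mm⁴
  web: d = -57.542 mm → contributes +8 656 020 mm⁴
Total I = 11 959 819 mm⁴.
Extreme fibre distance c = 147.54 mm; S = I/c = 81 060 mm³.

S_x ≈ 8.11 × 10⁴ mm³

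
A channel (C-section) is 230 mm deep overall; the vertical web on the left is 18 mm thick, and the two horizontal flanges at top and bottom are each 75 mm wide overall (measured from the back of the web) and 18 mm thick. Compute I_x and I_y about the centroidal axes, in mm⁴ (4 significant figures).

I_x ≈ 4.136 × 10⁷ mm⁴, I_y ≈ 2.597 × 10⁶ mm⁴

Treat the section as a set of non-overlapping primitives; coordinates are from the bounding-box lower-left.
Web: 18 × 230, A = 4 140 mm², y = 115 mm, Ī = 18 250 500 mm⁴.
Top flange (beyond web): 57 × 18, A = 1 026 mm², y = 221 mm, Ī = 27 702 mm⁴.
Bottom flange (beyond web): 57 × 18, A = 1 026 mm², y = 9 mm, Ī = 27 702 mm⁴.
By symmetry the centroid is at mid-height, ȳ = 115 mm.
Transfer each piece to the centroidal x-axis using Ī + A·d² with d = y − 115:
  web: d = 0 mm → contributes +18 250 500 mm⁴
  top flange (beyond web): d = 106 mm → contributes +11 555 838 mm⁴
  bottom flange (beyond web): d = -106 mm → contributes +11 555 838 mm⁴
Total I = 41 362 176 mm⁴.
For the y-axis: x̄ = 21.4273 mm.
Repeating about the centroidal y-axis gives I_y = 2 596 701 mm⁴.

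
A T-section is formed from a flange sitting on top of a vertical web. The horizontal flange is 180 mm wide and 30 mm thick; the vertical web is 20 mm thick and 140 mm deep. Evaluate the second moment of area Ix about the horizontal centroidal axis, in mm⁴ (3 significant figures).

Break the section into simple shapes (no overlaps), measuring from the bottom-left corner of the bounding box.
Flange: 180 × 30, A = 5 400 mm², y = 155 mm, Ī = 405 000 mm⁴.
Web: 20 × 140, A = 2 800 mm², y = 70 mm, Ī = 4 573 333 mm⁴.
Centroid: ȳ = ΣA·y / ΣA = 125.98 mm.
Transfer each piece to the horizontal centroidal axis using Ī + A·d² with d = y − 125.98:
  flange: d = 29.024 mm → contributes +4 954 042 mm⁴
  web: d = -55.976 mm → contributes +13 346 486 mm⁴
Total I = 18 300 528 mm⁴.

Ix ≈ 1.83 × 10⁷ mm⁴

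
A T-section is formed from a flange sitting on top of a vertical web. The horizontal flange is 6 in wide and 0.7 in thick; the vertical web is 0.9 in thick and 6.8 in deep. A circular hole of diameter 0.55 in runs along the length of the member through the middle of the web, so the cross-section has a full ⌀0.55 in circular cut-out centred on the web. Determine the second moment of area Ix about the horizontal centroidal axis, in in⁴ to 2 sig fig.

Decompose the section into non-overlapping parts with the origin at the bottom-left of its bounding rectangle.
Flange: 6 × 0.7, A = 4.2 in², y = 7.15 in, Ī = 0.1715 in⁴.
Web: 0.9 × 6.8, A = 6.12 in², y = 3.4 in, Ī = 23.58 in⁴.
Hole (subtracted): ⌀0.55, A = 0.2376 in², y = 3.4 in, Ī = 0.004492 in⁴.
Centroid: ȳ = ΣA·y / ΣA = 4.962 in.
Transfer each piece to the horizontal centroidal axis using Ī + A·d² with d = y − 4.962:
  flange: d = 2.188 in → contributes +20.28 in⁴
  web: d = -1.562 in → contributes +38.52 in⁴
  hole: d = -1.562 in → contributes −0.5843 in⁴
Total I = 58.21 in⁴.

Ix ≈ 58 in⁴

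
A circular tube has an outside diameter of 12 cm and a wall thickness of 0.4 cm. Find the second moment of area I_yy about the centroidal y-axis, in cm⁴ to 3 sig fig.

Treat the section as a set of non-overlapping primitives; coordinates are from the bounding-box lower-left.
Outer circle: ⌀12, A = 113.1 cm², x = 6 cm, Ī = 1017.9 cm⁴.
Bore (subtracted): ⌀11.2, A = 98.52 cm², x = 6 cm, Ī = 772.4 cm⁴.
By symmetry the centroid is at mid-width, x̄ = 6 cm.
All pieces are centred on the centroidal y-axis, so I = ΣĪ (holes subtracted) = 245.48 cm⁴.

I_yy ≈ 245 cm⁴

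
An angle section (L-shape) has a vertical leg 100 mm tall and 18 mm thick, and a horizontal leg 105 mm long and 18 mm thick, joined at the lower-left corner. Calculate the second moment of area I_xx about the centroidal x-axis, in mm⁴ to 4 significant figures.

I_xx ≈ 2.950 × 10⁶ mm⁴

Break the section into simple shapes (no overlaps), measuring from the bottom-left corner of the bounding box.
Vertical leg: 18 × 100, A = 1 800 mm², y = 50 mm, Ī = 1 500 000 mm⁴.
Horizontal leg (remainder): 87 × 18, A = 1 566 mm², y = 9 mm, Ī = 42 282 mm⁴.
Centroid: ȳ = ΣA·y / ΣA = 30.9251 mm.
Transfer each piece to the centroidal x-axis using Ī + A·d² with d = y − 30.9251:
  vertical leg: d = 19.0749 mm → contributes +2 154 931 mm⁴
  horizontal leg (remainder): d = -21.9251 mm → contributes +795 076 mm⁴
Total I = 2 950 007 mm⁴.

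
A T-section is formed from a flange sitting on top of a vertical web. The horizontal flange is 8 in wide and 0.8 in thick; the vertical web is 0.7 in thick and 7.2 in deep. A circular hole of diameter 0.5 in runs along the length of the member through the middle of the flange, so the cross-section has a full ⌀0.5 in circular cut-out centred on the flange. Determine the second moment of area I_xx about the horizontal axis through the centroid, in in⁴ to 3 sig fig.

I_xx ≈ 66.6 in⁴

Treat the section as a set of non-overlapping primitives; coordinates are from the bounding-box lower-left.
Flange: 8 × 0.8, A = 6.4 in², y = 7.6 in, Ī = 0.34133 in⁴.
Web: 0.7 × 7.2, A = 5.04 in², y = 3.6 in, Ī = 21.773 in⁴.
Hole (subtracted): ⌀0.5, A = 0.19635 in², y = 7.6 in, Ī = 0.003068 in⁴.
Centroid: ȳ = ΣA·y / ΣA = 5.807 in.
Transfer each piece to the horizontal axis through the centroid using Ī + A·d² with d = y − 5.807:
  flange: d = 1.793 in → contributes +20.917 in⁴
  web: d = -2.207 in → contributes +46.322 in⁴
  hole: d = 1.793 in → contributes −0.63431 in⁴
Total I = 66.604 in⁴.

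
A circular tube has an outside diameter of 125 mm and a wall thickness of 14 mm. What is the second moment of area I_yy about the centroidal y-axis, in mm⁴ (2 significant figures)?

Break the section into simple shapes (no overlaps), measuring from the bottom-left corner of the bounding box.
Outer circle: ⌀125, A = 12 272 mm², x = 62.5 mm, Ī = 11 984 225 mm⁴.
Bore (subtracted): ⌀97, A = 7 390 mm², x = 62.5 mm, Ī = 4 345 671 mm⁴.
By symmetry the centroid is at mid-width, x̄ = 62.5 mm.
All pieces are centred on the centroidal y-axis, so I = ΣĪ (holes subtracted) = 7 638 554 mm⁴.

I_yy ≈ 7.6 × 10⁶ mm⁴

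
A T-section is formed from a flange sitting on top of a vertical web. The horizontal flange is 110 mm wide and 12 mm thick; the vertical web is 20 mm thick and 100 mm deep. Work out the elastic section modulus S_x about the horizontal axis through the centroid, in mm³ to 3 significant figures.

Decompose the section into non-overlapping parts with the origin at the bottom-left of its bounding rectangle.
Flange: 110 × 12, A = 1 320 mm², y = 106 mm, Ī = 15 840 mm⁴.
Web: 20 × 100, A = 2 000 mm², y = 50 mm, Ī = 1 666 667 mm⁴.
Centroid: ȳ = ΣA·y / ΣA = 72.265 mm.
Transfer each piece to the horizontal axis through the centroid using Ī + A·d² with d = y − 72.265:
  flange: d = 33.735 mm → contributes +1 518 061 mm⁴
  web: d = -22.265 mm → contributes +2 658 132 mm⁴
Total I = 4 176 193 mm⁴.
Extreme fibre distance c = 72.265 mm; S = I/c = 57 790 mm³.

S_x ≈ 5.78 × 10⁴ mm³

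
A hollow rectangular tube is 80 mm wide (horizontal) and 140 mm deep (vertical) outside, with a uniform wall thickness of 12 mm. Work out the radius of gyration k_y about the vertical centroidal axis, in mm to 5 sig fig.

k_y ≈ 30.149 mm

Decompose the section into non-overlapping parts with the origin at the bottom-left of its bounding rectangle.
Outer rectangle: 80 × 140, A = 11 200 mm², x = 40 mm, Ī = 5 973 333 mm⁴.
Inner void (subtracted): 56 × 116, A = 6 496 mm², x = 40 mm, Ī = 1 697 621 mm⁴.
By symmetry the centroid is at mid-width, x̄ = 40 mm.
All pieces are centred on the vertical centroidal axis, so I = ΣĪ (holes subtracted) = 4 275 712 mm⁴.
Radius of gyration: k = √(I/A) = √(4 275 712 / 4 704) = 30.14884 mm.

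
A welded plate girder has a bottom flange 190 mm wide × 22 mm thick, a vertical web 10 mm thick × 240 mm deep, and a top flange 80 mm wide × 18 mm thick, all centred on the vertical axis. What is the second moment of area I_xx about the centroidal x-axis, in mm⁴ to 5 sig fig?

I_xx ≈ 9.1100 × 10⁷ mm⁴

Decompose the section into non-overlapping parts with the origin at the bottom-left of its bounding rectangle.
Bottom plate: 190 × 22, A = 4 180 mm², y = 11 mm, Ī = 168593.3 mm⁴.
Web plate: 10 × 240, A = 2 400 mm², y = 142 mm, Ī = 11 520 000 mm⁴.
Top plate: 80 × 18, A = 1 440 mm², y = 271 mm, Ī = 38 880 mm⁴.
Centroid: ȳ = ΣA·y / ΣA = 96.88529 mm.
Transfer each piece to the centroidal x-axis using Ī + A·d² with d = y − 96.88529:
  bottom plate: d = -85.88529 mm → contributes +31 001 454 mm⁴
  web plate: d = 45.11471 mm → contributes +16 404 810 mm⁴
  top plate: d = 174.1147 mm → contributes +43 693 824 mm⁴
Total I = 91 100 088 mm⁴.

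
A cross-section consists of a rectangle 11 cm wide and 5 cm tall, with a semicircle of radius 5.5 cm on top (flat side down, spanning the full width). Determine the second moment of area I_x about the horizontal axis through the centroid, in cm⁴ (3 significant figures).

I_x ≈ 811 cm⁴

Decompose the section into non-overlapping parts with the origin at the bottom-left of its bounding rectangle.
Rectangular body: 11 × 5, A = 55 cm², y = 2.5 cm, Ī = 114.58 cm⁴.
Semicircular cap: semicircle r = 5.5, A = 47.517 cm², y = 7.3343 cm, Ī = 100.43 cm⁴.
Centroid: ȳ = ΣA·y / ΣA = 4.7407 cm.
Transfer each piece to the horizontal axis through the centroid using Ī + A·d² with d = y − 4.7407:
  rectangular body: d = -2.2407 cm → contributes +390.72 cm⁴
  semicircular cap: d = 2.5936 cm → contributes +420.06 cm⁴
Total I = 810.78 cm⁴.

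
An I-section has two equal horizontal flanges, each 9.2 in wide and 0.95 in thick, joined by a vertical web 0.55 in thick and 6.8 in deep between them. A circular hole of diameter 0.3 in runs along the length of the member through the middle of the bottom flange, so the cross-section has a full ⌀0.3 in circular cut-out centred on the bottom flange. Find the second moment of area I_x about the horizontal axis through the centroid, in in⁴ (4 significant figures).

I_x ≈ 277.1 in⁴

Treat the section as a set of non-overlapping primitives; coordinates are from the bounding-box lower-left.
Bottom flange: 9.2 × 0.95, A = 8.74 in², y = 0.475 in, Ī = 0.657321 in⁴.
Web: 0.55 × 6.8, A = 3.74 in², y = 4.35 in, Ī = 14.4115 in⁴.
Top flange: 9.2 × 0.95, A = 8.74 in², y = 8.225 in, Ī = 0.657321 in⁴.
Hole (subtracted): ⌀0.3, A = 0.0706858 in², y = 0.475 in, Ī = 0.000397608 in⁴.
Centroid: ȳ = ΣA·y / ΣA = 4.36295 in.
Transfer each piece to the horizontal axis through the centroid using Ī + A·d² with d = y − 4.36295:
  bottom flange: d = -3.88795 in → contributes +132.773 in⁴
  web: d = -0.0129511 in → contributes +14.4121 in⁴
  top flange: d = 3.86205 in → contributes +131.018 in⁴
  hole: d = -3.88795 in → contributes −1.0689 in⁴
Total I = 277.134 in⁴.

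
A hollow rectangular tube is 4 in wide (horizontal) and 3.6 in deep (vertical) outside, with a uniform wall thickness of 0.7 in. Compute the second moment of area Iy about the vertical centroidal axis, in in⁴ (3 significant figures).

Decompose the section into non-overlapping parts with the origin at the bottom-left of its bounding rectangle.
Outer rectangle: 4 × 3.6, A = 14.4 in², x = 2 in, Ī = 19.2 in⁴.
Inner void (subtracted): 2.6 × 2.2, A = 5.72 in², x = 2 in, Ī = 3.2223 in⁴.
By symmetry the centroid is at mid-width, x̄ = 2 in.
All pieces are centred on the vertical centroidal axis, so I = ΣĪ (holes subtracted) = 15.978 in⁴.

Iy ≈ 16.0 in⁴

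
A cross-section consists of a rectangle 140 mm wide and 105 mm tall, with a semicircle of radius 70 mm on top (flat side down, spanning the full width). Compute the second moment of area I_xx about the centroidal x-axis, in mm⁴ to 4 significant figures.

I_xx ≈ 5.028 × 10⁷ mm⁴

Break the section into simple shapes (no overlaps), measuring from the bottom-left corner of the bounding box.
Rectangular body: 140 × 105, A = 14 700 mm², y = 52.5 mm, Ī = 13 505 625 mm⁴.
Semicircular cap: semicircle r = 70, A = 7696.9 mm², y = 134.709 mm, Ī = 2 635 265 mm⁴.
Centroid: ȳ = ΣA·y / ΣA = 80.7519 mm.
Transfer each piece to the centroidal x-axis using Ī + A·d² with d = y − 80.7519:
  rectangular body: d = -28.2519 mm → contributes +25 238 684 mm⁴
  semicircular cap: d = 53.9571 mm → contributes +25 043 757 mm⁴
Total I = 50 282 441 mm⁴.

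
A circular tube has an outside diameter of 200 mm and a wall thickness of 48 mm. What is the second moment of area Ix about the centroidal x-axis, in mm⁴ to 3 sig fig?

Split into non-overlapping primitives; take the origin at the lower-left of the bounding box.
Outer circle: ⌀200, A = 31 416 mm², y = 100 mm, Ī = 78 539 816 mm⁴.
Bore (subtracted): ⌀104, A = 8494.9 mm², y = 100 mm, Ī = 5 742 530 mm⁴.
By symmetry the centroid is at mid-height, ȳ = 100 mm.
All pieces are centred on the centroidal x-axis, so I = ΣĪ (holes subtracted) = 72 797 287 mm⁴.

Ix ≈ 7.28 × 10⁷ mm⁴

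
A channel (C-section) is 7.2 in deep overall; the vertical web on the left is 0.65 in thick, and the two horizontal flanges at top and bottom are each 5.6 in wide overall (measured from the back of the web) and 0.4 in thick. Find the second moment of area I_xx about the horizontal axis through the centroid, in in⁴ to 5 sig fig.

Treat the section as a set of non-overlapping primitives; coordinates are from the bounding-box lower-left.
Web: 0.65 × 7.2, A = 4.68 in², y = 3.6 in, Ī = 20.2176 in⁴.
Top flange (beyond web): 4.95 × 0.4, A = 1.98 in², y = 7 in, Ī = 0.0264 in⁴.
Bottom flange (beyond web): 4.95 × 0.4, A = 1.98 in², y = 0.2 in, Ī = 0.0264 in⁴.
By symmetry the centroid is at mid-height, ȳ = 3.6 in.
Transfer each piece to the horizontal axis through the centroid using Ī + A·d² with d = y − 3.6:
  web: d = 0 in → contributes +20.2176 in⁴
  top flange (beyond web): d = 3.4 in → contributes +22.9152 in⁴
  bottom flange (beyond web): d = -3.4 in → contributes +22.9152 in⁴
Total I = 66.048 in⁴.

I_xx ≈ 66.048 in⁴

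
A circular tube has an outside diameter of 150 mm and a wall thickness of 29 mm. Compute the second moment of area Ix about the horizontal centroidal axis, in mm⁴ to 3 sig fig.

Treat the section as a set of non-overlapping primitives; coordinates are from the bounding-box lower-left.
Outer circle: ⌀150, A = 17 671 mm², y = 75 mm, Ī = 24 850 489 mm⁴.
Bore (subtracted): ⌀92, A = 6647.6 mm², y = 75 mm, Ī = 3 516 586 mm⁴.
By symmetry the centroid is at mid-height, ȳ = 75 mm.
All pieces are centred on the horizontal centroidal axis, so I = ΣĪ (holes subtracted) = 21 333 903 mm⁴.

Ix ≈ 2.13 × 10⁷ mm⁴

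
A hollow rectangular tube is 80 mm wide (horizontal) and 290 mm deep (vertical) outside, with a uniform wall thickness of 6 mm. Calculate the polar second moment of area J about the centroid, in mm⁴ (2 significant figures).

Treat the section as a set of non-overlapping primitives; coordinates are from the bounding-box lower-left.
Outer rectangle: 80 × 290, A = 23 200 mm², y = 145 mm, Ī = 162 593 333 mm⁴.
Inner void (subtracted): 68 × 278, A = 18 904 mm², y = 145 mm, Ī = 121 748 061 mm⁴.
By symmetry the centroid is at mid-height, ȳ = 145 mm.
All pieces are centred on the centroidal x-axis, so I = ΣĪ (holes subtracted) = 40 845 272 mm⁴.
Repeating about the centroidal y-axis gives I_y = 5 088 992 mm⁴.
Polar second moment: J = I_x + I_y = 45 934 264 mm⁴.

J ≈ 4.6 × 10⁷ mm⁴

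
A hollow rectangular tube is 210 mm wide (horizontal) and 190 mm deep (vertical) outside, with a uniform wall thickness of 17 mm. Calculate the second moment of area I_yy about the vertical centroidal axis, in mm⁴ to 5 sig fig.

I_yy ≈ 7.5759 × 10⁷ mm⁴

Decompose the section into non-overlapping parts with the origin at the bottom-left of its bounding rectangle.
Outer rectangle: 210 × 190, A = 39 900 mm², x = 105 mm, Ī = 146 632 500 mm⁴.
Inner void (subtracted): 176 × 156, A = 27 456 mm², x = 105 mm, Ī = 70 873 088 mm⁴.
By symmetry the centroid is at mid-width, x̄ = 105 mm.
All pieces are centred on the vertical centroidal axis, so I = ΣĪ (holes subtracted) = 75 759 412 mm⁴.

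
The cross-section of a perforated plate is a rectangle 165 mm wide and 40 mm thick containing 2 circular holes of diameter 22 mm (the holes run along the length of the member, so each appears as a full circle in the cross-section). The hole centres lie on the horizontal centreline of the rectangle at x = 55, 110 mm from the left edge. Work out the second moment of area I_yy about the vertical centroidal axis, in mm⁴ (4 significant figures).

I_yy ≈ 1.438 × 10⁷ mm⁴

Split into non-overlapping primitives; take the origin at the lower-left of the bounding box.
Plate: 165 × 40, A = 6 600 mm², x = 82.5 mm, Ī = 14 973 750 mm⁴.
Hole 1 (subtracted): ⌀22, A = 380.133 mm², x = 55 mm, Ī = 11 499 mm⁴.
Hole 2 (subtracted): ⌀22, A = 380.133 mm², x = 110 mm, Ī = 11 499 mm⁴.
By symmetry the centroid is at mid-width, x̄ = 82.5 mm.
Transfer each piece to the vertical centroidal axis using Ī + A·d² with d = x − 82.5:
  plate: d = 0 mm → contributes +14 973 750 mm⁴
  hole 1: d = -27.5 mm → contributes −298 974 mm⁴
  hole 2: d = 27.5 mm → contributes −298 974 mm⁴
Total I = 14 375 801 mm⁴.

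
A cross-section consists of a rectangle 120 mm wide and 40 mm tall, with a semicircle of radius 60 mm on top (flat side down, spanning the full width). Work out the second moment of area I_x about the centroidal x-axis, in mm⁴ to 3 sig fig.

Treat the section as a set of non-overlapping primitives; coordinates are from the bounding-box lower-left.
Rectangular body: 120 × 40, A = 4 800 mm², y = 20 mm, Ī = 640 000 mm⁴.
Semicircular cap: semicircle r = 60, A = 5654.9 mm², y = 65.465 mm, Ī = 1 422 450 mm⁴.
Centroid: ȳ = ΣA·y / ΣA = 44.591 mm.
Transfer each piece to the centroidal x-axis using Ī + A·d² with d = y − 44.591:
  rectangular body: d = -24.591 mm → contributes +3 542 681 mm⁴
  semicircular cap: d = 20.874 mm → contributes +3 886 323 mm⁴
Total I = 7 429 004 mm⁴.

I_x ≈ 7.43 × 10⁶ mm⁴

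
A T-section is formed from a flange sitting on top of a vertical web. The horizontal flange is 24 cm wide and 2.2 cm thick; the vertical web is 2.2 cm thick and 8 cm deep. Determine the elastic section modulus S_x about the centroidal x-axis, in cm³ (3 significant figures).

Decompose the section into non-overlapping parts with the origin at the bottom-left of its bounding rectangle.
Flange: 24 × 2.2, A = 52.8 cm², y = 9.1 cm, Ī = 21.296 cm⁴.
Web: 2.2 × 8, A = 17.6 cm², y = 4 cm, Ī = 93.867 cm⁴.
Centroid: ȳ = ΣA·y / ΣA = 7.825 cm.
Transfer each piece to the centroidal x-axis using Ī + A·d² with d = y − 7.825:
  flange: d = 1.275 cm → contributes +107.13 cm⁴
  web: d = -3.825 cm → contributes +351.37 cm⁴
Total I = 458.49 cm⁴.
Extreme fibre distance c = 7.825 cm; S = I/c = 58.594 cm³.

S_x ≈ 58.6 cm³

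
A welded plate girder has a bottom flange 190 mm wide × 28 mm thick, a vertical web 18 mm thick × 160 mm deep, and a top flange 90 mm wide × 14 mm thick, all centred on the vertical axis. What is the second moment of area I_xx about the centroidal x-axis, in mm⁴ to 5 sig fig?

I_xx ≈ 4.6940 × 10⁷ mm⁴

Decompose the section into non-overlapping parts with the origin at the bottom-left of its bounding rectangle.
Bottom plate: 190 × 28, A = 5 320 mm², y = 14 mm, Ī = 347573.3 mm⁴.
Web plate: 18 × 160, A = 2 880 mm², y = 108 mm, Ī = 6 144 000 mm⁴.
Top plate: 90 × 14, A = 1 260 mm², y = 195 mm, Ī = 20 580 mm⁴.
Centroid: ȳ = ΣA·y / ΣA = 66.72516 mm.
Transfer each piece to the centroidal x-axis using Ī + A·d² with d = y − 66.72516:
  bottom plate: d = -52.72516 mm → contributes +15 136 867 mm⁴
  web plate: d = 41.27484 mm → contributes +11 050 404 mm⁴
  top plate: d = 128.2748 mm → contributes +20 753 168 mm⁴
Total I = 46 940 439 mm⁴.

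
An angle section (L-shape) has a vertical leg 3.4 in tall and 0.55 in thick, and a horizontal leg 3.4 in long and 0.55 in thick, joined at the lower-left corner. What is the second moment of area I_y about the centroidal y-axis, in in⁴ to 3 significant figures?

Break the section into simple shapes (no overlaps), measuring from the bottom-left corner of the bounding box.
Vertical leg: 0.55 × 3.4, A = 1.87 in², x = 0.275 in, Ī = 0.04714 in⁴.
Horizontal leg (remainder): 2.85 × 0.55, A = 1.5675 in², x = 1.975 in, Ī = 1.061 in⁴.
Centroid: x̄ = ΣA·x / ΣA = 1.0502 in.
Transfer each piece to the centroidal y-axis using Ī + A·d² with d = x − 1.0502:
  vertical leg: d = -0.7752 in → contributes +1.1709 in⁴
  horizontal leg (remainder): d = 0.9248 in → contributes +2.4016 in⁴
Total I = 3.5725 in⁴.

I_y ≈ 3.57 in⁴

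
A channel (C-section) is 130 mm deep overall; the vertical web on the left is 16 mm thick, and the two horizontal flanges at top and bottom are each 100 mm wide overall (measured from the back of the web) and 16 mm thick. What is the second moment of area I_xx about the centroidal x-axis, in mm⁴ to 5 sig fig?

Decompose the section into non-overlapping parts with the origin at the bottom-left of its bounding rectangle.
Web: 16 × 130, A = 2 080 mm², y = 65 mm, Ī = 2 929 333 mm⁴.
Top flange (beyond web): 84 × 16, A = 1 344 mm², y = 122 mm, Ī = 28 672 mm⁴.
Bottom flange (beyond web): 84 × 16, A = 1 344 mm², y = 8 mm, Ī = 28 672 mm⁴.
By symmetry the centroid is at mid-height, ȳ = 65 mm.
Transfer each piece to the centroidal x-axis using Ī + A·d² with d = y − 65:
  web: d = 0 mm → contributes +2 929 333 mm⁴
  top flange (beyond web): d = 57 mm → contributes +4 395 328 mm⁴
  bottom flange (beyond web): d = -57 mm → contributes +4 395 328 mm⁴
Total I = 11 719 989 mm⁴.

I_xx ≈ 1.1720 × 10⁷ mm⁴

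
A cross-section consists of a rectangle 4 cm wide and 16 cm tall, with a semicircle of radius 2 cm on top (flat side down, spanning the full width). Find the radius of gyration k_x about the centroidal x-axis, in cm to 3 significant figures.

Split into non-overlapping primitives; take the origin at the lower-left of the bounding box.
Rectangular body: 4 × 16, A = 64 cm², y = 8 cm, Ī = 1365.3 cm⁴.
Semicircular cap: semicircle r = 2, A = 6.2832 cm², y = 16.849 cm, Ī = 1.7561 cm⁴.
Centroid: ȳ = ΣA·y / ΣA = 8.7911 cm.
Transfer each piece to the centroidal x-axis using Ī + A·d² with d = y − 8.7911:
  rectangular body: d = -0.79107 cm → contributes +1405.4 cm⁴
  semicircular cap: d = 8.0578 cm → contributes +409.71 cm⁴
Total I = 1815.1 cm⁴.
Radius of gyration: k = √(I/A) = √(1815.1 / 70.283) = 5.0819 cm.

k_x ≈ 5.08 cm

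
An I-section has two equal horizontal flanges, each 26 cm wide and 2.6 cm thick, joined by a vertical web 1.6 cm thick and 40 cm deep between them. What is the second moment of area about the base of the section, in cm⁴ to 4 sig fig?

Break the section into simple shapes (no overlaps), measuring from the bottom-left corner of the bounding box.
Bottom flange: 26 × 2.6, A = 67.6 cm², y = 1.3 cm, Ī = 38.0813 cm⁴.
Web: 1.6 × 40, A = 64 cm², y = 22.6 cm, Ī = 8533.33 cm⁴.
Top flange: 26 × 2.6, A = 67.6 cm², y = 43.9 cm, Ī = 38.0813 cm⁴.
Transfer each piece to the base of the section using Ī + A·d² with d = y − 0:
  bottom flange: d = 1.3 cm → contributes +152.325 cm⁴
  web: d = 22.6 cm → contributes +41 222 cm⁴
  top flange: d = 43.9 cm → contributes +130 317 cm⁴
Total I = 171 692 cm⁴.

I_base ≈ 1.717 × 10⁵ cm⁴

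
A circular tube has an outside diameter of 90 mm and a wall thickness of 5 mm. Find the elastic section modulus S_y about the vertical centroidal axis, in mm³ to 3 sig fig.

S_y ≈ 2.69 × 10⁴ mm³

Treat the section as a set of non-overlapping primitives; coordinates are from the bounding-box lower-left.
Outer circle: ⌀90, A = 6361.7 mm², x = 45 mm, Ī = 3 220 623 mm⁴.
Bore (subtracted): ⌀80, A = 5026.5 mm², x = 45 mm, Ī = 2 010 619 mm⁴.
By symmetry the centroid is at mid-width, x̄ = 45 mm.
All pieces are centred on the vertical centroidal axis, so I = ΣĪ (holes subtracted) = 1 210 004 mm⁴.
Extreme fibre distance c = 45 mm; S = I/c = 26 889 mm³.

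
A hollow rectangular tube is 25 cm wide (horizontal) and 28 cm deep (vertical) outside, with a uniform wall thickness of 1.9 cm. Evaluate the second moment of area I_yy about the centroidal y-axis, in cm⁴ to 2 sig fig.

I_yy ≈ 1.7 × 10⁴ cm⁴

Decompose the section into non-overlapping parts with the origin at the bottom-left of its bounding rectangle.
Outer rectangle: 25 × 28, A = 700 cm², x = 12.5 cm, Ī = 36 458 cm⁴.
Inner void (subtracted): 21.2 × 24.2, A = 513 cm², x = 12.5 cm, Ī = 19 215 cm⁴.
By symmetry the centroid is at mid-width, x̄ = 12.5 cm.
All pieces are centred on the centroidal y-axis, so I = ΣĪ (holes subtracted) = 17 243 cm⁴.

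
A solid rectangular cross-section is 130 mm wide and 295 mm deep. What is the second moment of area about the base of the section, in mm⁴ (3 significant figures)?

The section: 130 × 295, A = 38 350 mm², y = 147.5 mm, Ī = 278 117 396 mm⁴.
Transfer it to a horizontal axis along the bottom face using Ī + A·d² with d = y − 0:
  the section: d = 147.5 mm → contributes +1 112 469 583 mm⁴
Total I = 1 112 469 583 mm⁴.

I_base ≈ 1.11 × 10⁹ mm⁴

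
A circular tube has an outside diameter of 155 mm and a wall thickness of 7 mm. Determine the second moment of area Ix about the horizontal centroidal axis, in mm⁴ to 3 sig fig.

Treat the section as a set of non-overlapping primitives; coordinates are from the bounding-box lower-left.
Outer circle: ⌀155, A = 18 869 mm², y = 77.5 mm, Ī = 28 333 269 mm⁴.
Bore (subtracted): ⌀141, A = 15 615 mm², y = 77.5 mm, Ī = 19 401 993 mm⁴.
By symmetry the centroid is at mid-height, ȳ = 77.5 mm.
All pieces are centred on the horizontal centroidal axis, so I = ΣĪ (holes subtracted) = 8 931 276 mm⁴.

Ix ≈ 8.93 × 10⁶ mm⁴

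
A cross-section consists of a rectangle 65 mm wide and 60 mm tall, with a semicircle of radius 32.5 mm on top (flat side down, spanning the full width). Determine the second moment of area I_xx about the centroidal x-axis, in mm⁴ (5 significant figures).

I_xx ≈ 3.5248 × 10⁶ mm⁴

Break the section into simple shapes (no overlaps), measuring from the bottom-left corner of the bounding box.
Rectangular body: 65 × 60, A = 3 900 mm², y = 30 mm, Ī = 1 170 000 mm⁴.
Semicircular cap: semicircle r = 32.5, A = 1659.154 mm², y = 73.79343 mm, Ī = 122451.9 mm⁴.
Centroid: ȳ = ΣA·y / ΣA = 43.07034 mm.
Transfer each piece to the centroidal x-axis using Ī + A·d² with d = y − 43.07034:
  rectangular body: d = -13.07034 mm → contributes +1 836 252 mm⁴
  semicircular cap: d = 30.72309 mm → contributes +1 688 541 mm⁴
Total I = 3 524 792 mm⁴.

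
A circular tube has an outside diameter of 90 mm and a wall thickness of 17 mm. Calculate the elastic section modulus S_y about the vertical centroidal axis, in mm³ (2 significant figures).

S_y ≈ 6.1 × 10⁴ mm³

Decompose the section into non-overlapping parts with the origin at the bottom-left of its bounding rectangle.
Outer circle: ⌀90, A = 6 362 mm², x = 45 mm, Ī = 3 220 623 mm⁴.
Bore (subtracted): ⌀56, A = 2 463 mm², x = 45 mm, Ī = 482 750 mm⁴.
By symmetry the centroid is at mid-width, x̄ = 45 mm.
All pieces are centred on the vertical centroidal axis, so I = ΣĪ (holes subtracted) = 2 737 874 mm⁴.
Extreme fibre distance c = 45 mm; S = I/c = 60 842 mm³.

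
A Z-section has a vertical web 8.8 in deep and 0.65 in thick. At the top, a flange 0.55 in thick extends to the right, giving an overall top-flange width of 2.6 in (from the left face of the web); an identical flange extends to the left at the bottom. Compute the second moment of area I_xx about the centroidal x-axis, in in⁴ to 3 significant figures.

I_xx ≈ 73.5 in⁴

Split into non-overlapping primitives; take the origin at the lower-left of the bounding box.
Web: 0.65 × 8.8, A = 5.72 in², y = 4.4 in, Ī = 36.913 in⁴.
Top flange (beyond web): 1.95 × 0.55, A = 1.0725 in², y = 8.525 in, Ī = 0.027036 in⁴.
Bottom flange (beyond web): 1.95 × 0.55, A = 1.0725 in², y = 0.275 in, Ī = 0.027036 in⁴.
Centroid: ȳ = ΣA·y / ΣA = 4.4 in.
Transfer each piece to the centroidal x-axis using Ī + A·d² with d = y − 4.4:
  web: d = 0 in → contributes +36.913 in⁴
  top flange (beyond web): d = 4.125 in → contributes +18.276 in⁴
  bottom flange (beyond web): d = -4.125 in → contributes +18.276 in⁴
Total I = 73.466 in⁴.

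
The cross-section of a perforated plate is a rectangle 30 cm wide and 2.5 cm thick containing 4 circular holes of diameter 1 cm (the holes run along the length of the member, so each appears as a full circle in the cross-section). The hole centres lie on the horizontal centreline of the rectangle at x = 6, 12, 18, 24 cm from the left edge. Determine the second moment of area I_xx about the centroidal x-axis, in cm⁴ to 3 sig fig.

I_xx ≈ 38.9 cm⁴

Treat the section as a set of non-overlapping primitives; coordinates are from the bounding-box lower-left.
Plate: 30 × 2.5, A = 75 cm², y = 1.25 cm, Ī = 39.063 cm⁴.
Hole 1 (subtracted): ⌀1, A = 0.7854 cm², y = 1.25 cm, Ī = 0.049087 cm⁴.
Hole 2 (subtracted): ⌀1, A = 0.7854 cm², y = 1.25 cm, Ī = 0.049087 cm⁴.
Hole 3 (subtracted): ⌀1, A = 0.7854 cm², y = 1.25 cm, Ī = 0.049087 cm⁴.
Hole 4 (subtracted): ⌀1, A = 0.7854 cm², y = 1.25 cm, Ī = 0.049087 cm⁴.
By symmetry the centroid is at mid-height, ȳ = 1.25 cm.
All pieces are centred on the centroidal x-axis, so I = ΣĪ (holes subtracted) = 38.866 cm⁴.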